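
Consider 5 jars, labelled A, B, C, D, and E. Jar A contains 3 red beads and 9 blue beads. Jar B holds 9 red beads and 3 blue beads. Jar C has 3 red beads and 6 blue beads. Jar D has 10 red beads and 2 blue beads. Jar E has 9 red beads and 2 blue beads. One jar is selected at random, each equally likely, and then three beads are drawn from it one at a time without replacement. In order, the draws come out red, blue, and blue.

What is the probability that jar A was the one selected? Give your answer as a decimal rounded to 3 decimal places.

0.393

The likelihood of the observed sequence under each hypothesis: P(data | jar A) = (3/12)(9/11)(8/10) = 0.16364; P(data | jar B) = (9/12)(3/11)(2/10) = 0.040909; P(data | jar C) = (3/9)(6/8)(5/7) = 0.17857; P(data | jar D) = (10/12)(2/11)(1/10) = 0.015152; P(data | jar E) = (9/11)(2/10)(1/9) = 0.018182.
Multiplying each by its prior: 1/5 · 0.16364 = 0.032727, 1/5 · 0.040909 = 0.0081818, 1/5 · 0.17857 = 0.035714, 1/5 · 0.015152 = 0.0030303, 1/5 · 0.018182 = 0.0036364; these sum to 0.08329.
So P(jar A | data) = (0.032727) / (0.08329) = 0.39293.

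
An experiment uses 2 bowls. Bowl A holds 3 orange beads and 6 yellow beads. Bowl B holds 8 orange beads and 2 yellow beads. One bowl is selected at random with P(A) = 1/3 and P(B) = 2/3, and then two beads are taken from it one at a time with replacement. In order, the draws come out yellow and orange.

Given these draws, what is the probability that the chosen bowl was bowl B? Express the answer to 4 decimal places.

The likelihood of the observed sequence under each hypothesis: P(data | bowl A) = (6/9)(3/9) = 2/9; P(data | bowl B) = (2/10)(8/10) = 4/25.
Multiplying each by its prior: 1/3 · 2/9 = 2/27, 2/3 · 4/25 = 8/75; summing to 122/675.
Hence P(bowl B | data) = (8/75) / (122/675) = 36/61.

0.5902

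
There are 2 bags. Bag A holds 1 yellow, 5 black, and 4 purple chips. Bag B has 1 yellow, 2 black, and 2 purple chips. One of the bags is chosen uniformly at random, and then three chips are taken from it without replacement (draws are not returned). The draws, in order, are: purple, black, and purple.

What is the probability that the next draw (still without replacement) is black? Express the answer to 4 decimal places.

0.5397

The likelihood of the observed sequence under each hypothesis: P(data | bag A) = (4/10)(5/9)(3/8) = 1/12; P(data | bag B) = (2/5)(2/4)(1/3) = 1/15.
Weighting by the prior gives 1/2 · 1/12 = 1/24, 1/2 · 1/15 = 1/30; with total 3/40.
Normalising, the posterior is P(bag A | data) = 5/9, P(bag B | data) = 4/9.
So P(black next | data) = Σ P(black next | H) P(H | data) = (4/7)(5/9) + (1/2)(4/9) = 34/63.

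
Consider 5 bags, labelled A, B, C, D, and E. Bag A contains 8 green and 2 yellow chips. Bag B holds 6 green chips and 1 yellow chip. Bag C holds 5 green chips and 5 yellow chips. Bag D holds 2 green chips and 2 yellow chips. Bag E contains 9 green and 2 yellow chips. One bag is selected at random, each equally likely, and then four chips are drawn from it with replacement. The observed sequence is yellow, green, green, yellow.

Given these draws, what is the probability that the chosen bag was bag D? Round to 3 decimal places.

0.333

Under each hypothesis, the probability of the observed sequence is: P(data | bag A) = (2/10)(8/10)(8/10)(2/10) = 0.0256; P(data | bag B) = (1/7)(6/7)(6/7)(1/7) = 0.014994; P(data | bag C) = (5/10)(5/10)(5/10)(5/10) = 0.0625; P(data | bag D) = (2/4)(2/4)(2/4)(2/4) = 0.0625; P(data | bag E) = (2/11)(9/11)(9/11)(2/11) = 0.02213.
The prior-weighted likelihoods are 1/5 · 0.0256 = 0.00512, 1/5 · 0.014994 = 0.0029988, 1/5 · 0.0625 = 0.0125, 1/5 · 0.0625 = 0.0125, 1/5 · 0.02213 = 0.0044259; summing to 0.037545.
So P(bag D | data) = (0.0125) / (0.037545) = 0.33294.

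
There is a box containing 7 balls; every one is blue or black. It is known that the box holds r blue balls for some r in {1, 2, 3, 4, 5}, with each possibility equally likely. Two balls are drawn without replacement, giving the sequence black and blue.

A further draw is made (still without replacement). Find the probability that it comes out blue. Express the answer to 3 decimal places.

Under each hypothesis, the probability of the observed sequence is: P(data | r = 1) = (6/7)(1/6) = 1/7; P(data | r = 2) = (5/7)(2/6) = 5/21; P(data | r = 3) = (4/7)(3/6) = 2/7; P(data | r = 4) = (3/7)(4/6) = 2/7; P(data | r = 5) = (2/7)(5/6) = 5/21.
Weighting by the prior gives 1/5 · 1/7 = 1/35, 1/5 · 5/21 = 1/21, 1/5 · 2/7 = 2/35, 1/5 · 2/7 = 2/35, 1/5 · 5/21 = 1/21; with total 5/21.
Normalising, the posterior is P(r = 1 | data) = 3/25, P(r = 2 | data) = 1/5, P(r = 3 | data) = 6/25, P(r = 4 | data) = 6/25, P(r = 5 | data) = 1/5.
So P(blue next | data) = Σ P(blue next | H) P(H | data) = (0)(3/25) + (1/5)(1/5) + (2/5)(6/25) + (3/5)(6/25) + (4/5)(1/5) = 11/25.

0.440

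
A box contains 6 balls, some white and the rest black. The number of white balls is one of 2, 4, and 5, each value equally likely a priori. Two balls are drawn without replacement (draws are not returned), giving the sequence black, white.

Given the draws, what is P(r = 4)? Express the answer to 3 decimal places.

Compute the likelihood of the observed sequence for each case: P(data | r = 2) = (4/6)(2/5) = 4/15; P(data | r = 4) = (2/6)(4/5) = 4/15; P(data | r = 5) = (1/6)(5/5) = 1/6.
Multiplying each by its prior: 1/3 · 4/15 = 4/45, 1/3 · 4/15 = 4/45, 1/3 · 1/6 = 1/18; these sum to 7/30.
By Bayes' rule, P(r = 4 | data) = (4/45) / (7/30) = 8/21.

0.381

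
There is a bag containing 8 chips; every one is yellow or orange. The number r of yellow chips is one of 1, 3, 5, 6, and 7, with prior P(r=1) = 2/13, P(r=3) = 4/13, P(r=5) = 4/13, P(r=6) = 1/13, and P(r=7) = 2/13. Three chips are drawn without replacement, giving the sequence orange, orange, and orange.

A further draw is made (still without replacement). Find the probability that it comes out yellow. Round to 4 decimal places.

0.3684

For each hypothesis, P(data | H) works out to: P(data | r = 1) = (7/8)(6/7)(5/6) = 5/8; P(data | r = 3) = (5/8)(4/7)(3/6) = 5/28; P(data | r = 5) = (3/8)(2/7)(1/6) = 1/56; P(data | r = 6) = (2/8)(1/7)(0/6) = 0; P(data | r = 7) = (1/8)(0/7) = 0.
The prior-weighted likelihoods are 2/13 · 5/8 = 5/52, 4/13 · 5/28 = 5/91, 4/13 · 1/56 = 1/182, 1/13 · 0 = 0, 2/13 · 0 = 0; with total 57/364.
Normalising, the posterior is P(r = 1 | data) = 35/57, P(r = 3 | data) = 20/57, P(r = 5 | data) = 2/57, P(r = 6 | data) = 0, P(r = 7 | data) = 0.
Averaging over the posterior, P(yellow next | data) = (1/5)(35/57) + (3/5)(20/57) + (1)(2/57) = 7/19.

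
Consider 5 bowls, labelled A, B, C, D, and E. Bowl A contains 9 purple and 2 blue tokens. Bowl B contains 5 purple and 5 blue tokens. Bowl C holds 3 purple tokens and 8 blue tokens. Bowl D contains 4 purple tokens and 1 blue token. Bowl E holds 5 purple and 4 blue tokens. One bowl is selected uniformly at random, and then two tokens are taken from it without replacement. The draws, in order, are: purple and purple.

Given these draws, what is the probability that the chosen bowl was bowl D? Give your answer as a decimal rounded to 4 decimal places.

The likelihood of the observed sequence under each hypothesis: P(data | bowl A) = (9/11)(8/10) = 36/55; P(data | bowl B) = (5/10)(4/9) = 2/9; P(data | bowl C) = (3/11)(2/10) = 3/55; P(data | bowl D) = (4/5)(3/4) = 3/5; P(data | bowl E) = (5/9)(4/8) = 5/18.
Weighting by the prior gives 1/5 · 36/55 = 36/275, 1/5 · 2/9 = 2/45, 1/5 · 3/55 = 3/275, 1/5 · 3/5 = 3/25, 1/5 · 5/18 = 1/18; summing to 199/550.
Hence P(bowl D | data) = (3/25) / (199/550) = 66/199.

0.3317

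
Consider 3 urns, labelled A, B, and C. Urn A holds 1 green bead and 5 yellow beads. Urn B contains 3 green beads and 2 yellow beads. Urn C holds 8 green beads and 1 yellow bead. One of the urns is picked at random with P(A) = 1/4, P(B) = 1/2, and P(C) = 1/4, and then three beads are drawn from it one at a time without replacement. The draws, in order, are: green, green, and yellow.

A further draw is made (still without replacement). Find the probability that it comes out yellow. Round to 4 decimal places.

Under each hypothesis, the probability of the observed sequence is: P(data | urn A) = (1/6)(0/5) = 0; P(data | urn B) = (3/5)(2/4)(2/3) = 1/5; P(data | urn C) = (8/9)(7/8)(1/7) = 1/9.
Weighting by the prior gives 1/4 · 0 = 0, 1/2 · 1/5 = 1/10, 1/4 · 1/9 = 1/36; summing to 23/180.
Dividing through by the total gives posterior P(urn A | data) = 0, P(urn B | data) = 18/23, P(urn C | data) = 5/23.
The predictive probability is P(yellow next | data) = (1/2)(18/23) + (0)(5/23) = 9/23.

0.3913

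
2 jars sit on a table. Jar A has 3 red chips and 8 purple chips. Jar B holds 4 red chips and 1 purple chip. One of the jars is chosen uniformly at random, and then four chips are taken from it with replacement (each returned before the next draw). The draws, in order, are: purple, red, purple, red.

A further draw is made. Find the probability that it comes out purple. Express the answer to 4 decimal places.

0.5194

The likelihood of the observed sequence under each hypothesis: P(data | jar A) = (8/11)(3/11)(8/11)(3/11) = 0.039342; P(data | jar B) = (1/5)(4/5)(1/5)(4/5) = 0.0256.
Multiplying each by its prior: 1/2 · 0.039342 = 0.019671, 1/2 · 0.0256 = 0.0128; with total 0.032471.
The posterior is then P(jar A | data) = 0.6058, P(jar B | data) = 0.3942.
So P(purple next | data) = Σ P(purple next | H) P(H | data) = (8/11)(0.6058) + (1/5)(0.3942) = 0.51942.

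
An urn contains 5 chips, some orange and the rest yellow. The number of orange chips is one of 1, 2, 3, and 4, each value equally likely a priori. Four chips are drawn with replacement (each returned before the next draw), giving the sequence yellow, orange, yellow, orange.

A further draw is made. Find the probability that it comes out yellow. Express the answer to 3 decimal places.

Compute the likelihood of the observed sequence for each case: P(data | r = 1) = (4/5)(1/5)(4/5)(1/5) = 16/625; P(data | r = 2) = (3/5)(2/5)(3/5)(2/5) = 36/625; P(data | r = 3) = (2/5)(3/5)(2/5)(3/5) = 36/625; P(data | r = 4) = (1/5)(4/5)(1/5)(4/5) = 16/625.
Multiplying each by its prior: 1/4 · 16/625 = 4/625, 1/4 · 36/625 = 9/625, 1/4 · 36/625 = 9/625, 1/4 · 16/625 = 4/625; summing to 26/625.
The posterior is then P(r = 1 | data) = 2/13, P(r = 2 | data) = 9/26, P(r = 3 | data) = 9/26, P(r = 4 | data) = 2/13.
Averaging over the posterior, P(yellow next | data) = (4/5)(2/13) + (3/5)(9/26) + (2/5)(9/26) + (1/5)(2/13) = 1/2.

0.500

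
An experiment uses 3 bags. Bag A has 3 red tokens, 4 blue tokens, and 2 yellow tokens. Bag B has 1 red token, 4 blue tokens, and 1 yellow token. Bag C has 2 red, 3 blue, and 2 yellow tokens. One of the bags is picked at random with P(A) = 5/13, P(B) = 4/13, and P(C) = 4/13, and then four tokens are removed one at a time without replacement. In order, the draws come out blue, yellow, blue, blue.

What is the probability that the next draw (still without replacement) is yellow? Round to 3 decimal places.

0.087

For each hypothesis, P(data | H) works out to: P(data | bag A) = (4/9)(2/8)(3/7)(2/6) = 0.015873; P(data | bag B) = (4/6)(1/5)(3/4)(2/3) = 0.066667; P(data | bag C) = (3/7)(2/6)(2/5)(1/4) = 0.014286.
The prior-weighted likelihoods are 5/13 · 0.015873 = 0.006105, 4/13 · 0.066667 = 0.020513, 4/13 · 0.014286 = 0.0043956; summing to 0.031013.
Dividing through by the total gives posterior P(bag A | data) = 0.19685, P(bag B | data) = 0.66142, P(bag C | data) = 0.14173.
Averaging over the posterior, P(yellow next | data) = (1/5)(0.19685) + (0)(0.66142) + (1/3)(0.14173) = 0.086614.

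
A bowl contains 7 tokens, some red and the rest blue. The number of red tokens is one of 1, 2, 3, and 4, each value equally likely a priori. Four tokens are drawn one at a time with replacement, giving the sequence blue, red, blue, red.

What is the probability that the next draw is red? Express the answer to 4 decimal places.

0.4191

For each hypothesis, P(data | H) works out to: P(data | r = 1) = (6/7)(1/7)(6/7)(1/7) = 0.014994; P(data | r = 2) = (5/7)(2/7)(5/7)(2/7) = 0.041649; P(data | r = 3) = (4/7)(3/7)(4/7)(3/7) = 0.059975; P(data | r = 4) = (3/7)(4/7)(3/7)(4/7) = 0.059975.
The prior-weighted likelihoods are 1/4 · 0.014994 = 0.0037484, 1/4 · 0.041649 = 0.010412, 1/4 · 0.059975 = 0.014994, 1/4 · 0.059975 = 0.014994; with total 0.044148.
The posterior is then P(r = 1 | data) = 0.084906, P(r = 2 | data) = 0.23585, P(r = 3 | data) = 0.33962, P(r = 4 | data) = 0.33962.
The predictive probability is P(red next | data) = (1/7)(0.084906) + (2/7)(0.23585) + (3/7)(0.33962) + (4/7)(0.33962) = 0.41914.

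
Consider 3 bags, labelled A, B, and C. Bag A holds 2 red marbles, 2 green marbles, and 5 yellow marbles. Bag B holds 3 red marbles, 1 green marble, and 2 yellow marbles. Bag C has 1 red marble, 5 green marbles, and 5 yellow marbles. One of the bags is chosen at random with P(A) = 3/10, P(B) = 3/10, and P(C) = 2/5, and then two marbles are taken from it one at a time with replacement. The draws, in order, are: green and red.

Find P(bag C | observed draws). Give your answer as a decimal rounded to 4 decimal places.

0.2934

Under each hypothesis, the probability of the observed sequence is: P(data | bag A) = (2/9)(2/9) = 0.049383; P(data | bag B) = (1/6)(3/6) = 0.083333; P(data | bag C) = (5/11)(1/11) = 0.041322.
Multiplying each by its prior: 3/10 · 0.049383 = 0.014815, 3/10 · 0.083333 = 0.025, 2/5 · 0.041322 = 0.016529; with total 0.056344.
Hence P(bag C | data) = (0.016529) / (0.056344) = 0.29336.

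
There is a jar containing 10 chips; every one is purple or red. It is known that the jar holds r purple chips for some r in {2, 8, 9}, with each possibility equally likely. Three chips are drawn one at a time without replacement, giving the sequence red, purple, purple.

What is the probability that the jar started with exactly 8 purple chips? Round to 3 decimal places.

For each hypothesis, P(data | H) works out to: P(data | r = 2) = (8/10)(2/9)(1/8) = 1/45; P(data | r = 8) = (2/10)(8/9)(7/8) = 7/45; P(data | r = 9) = (1/10)(9/9)(8/8) = 1/10.
Multiplying each by its prior: 1/3 · 1/45 = 1/135, 1/3 · 7/45 = 7/135, 1/3 · 1/10 = 1/30; with total 5/54.
Therefore the posterior P(r = 8 | data) = (7/135) / (5/54) = 14/25.

0.560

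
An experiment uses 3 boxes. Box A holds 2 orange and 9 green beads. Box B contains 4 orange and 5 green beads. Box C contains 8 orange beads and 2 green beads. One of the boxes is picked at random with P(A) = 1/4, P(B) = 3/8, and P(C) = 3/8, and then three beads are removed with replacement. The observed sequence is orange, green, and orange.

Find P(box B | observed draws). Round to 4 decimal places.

For each hypothesis, P(data | H) works out to: P(data | box A) = (2/11)(9/11)(2/11) = 0.027047; P(data | box B) = (4/9)(5/9)(4/9) = 0.10974; P(data | box C) = (8/10)(2/10)(8/10) = 0.128.
Weighting by the prior gives 1/4 · 0.027047 = 0.0067618, 3/8 · 0.10974 = 0.041152, 3/8 · 0.128 = 0.048; with total 0.095914.
So P(box B | data) = (0.041152) / (0.095914) = 0.42905.

0.4291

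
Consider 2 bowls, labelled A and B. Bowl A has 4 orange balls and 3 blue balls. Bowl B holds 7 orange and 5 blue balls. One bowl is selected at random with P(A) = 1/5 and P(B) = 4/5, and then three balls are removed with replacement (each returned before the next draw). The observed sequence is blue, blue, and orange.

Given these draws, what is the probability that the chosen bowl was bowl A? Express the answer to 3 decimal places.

Compute the likelihood of the observed sequence for each case: P(data | bowl A) = (3/7)(3/7)(4/7) = 0.10496; P(data | bowl B) = (5/12)(5/12)(7/12) = 0.10127.
The prior-weighted likelihoods are 1/5 · 0.10496 = 0.020991, 4/5 · 0.10127 = 0.081019; with total 0.10201.
By Bayes' rule, P(bowl A | data) = (0.020991) / (0.10201) = 0.20578.

0.206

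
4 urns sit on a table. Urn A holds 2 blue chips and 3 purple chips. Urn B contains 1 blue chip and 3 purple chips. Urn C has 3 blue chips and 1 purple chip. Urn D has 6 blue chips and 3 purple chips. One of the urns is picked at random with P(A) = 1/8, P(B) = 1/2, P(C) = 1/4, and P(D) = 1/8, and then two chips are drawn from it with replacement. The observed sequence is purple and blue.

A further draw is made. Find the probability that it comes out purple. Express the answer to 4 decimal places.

Compute the likelihood of the observed sequence for each case: P(data | urn A) = (3/5)(2/5) = 0.24; P(data | urn B) = (3/4)(1/4) = 0.1875; P(data | urn C) = (1/4)(3/4) = 0.1875; P(data | urn D) = (3/9)(6/9) = 0.22222.
Multiplying each by its prior: 1/8 · 0.24 = 0.03, 1/2 · 0.1875 = 0.09375, 1/4 · 0.1875 = 0.046875, 1/8 · 0.22222 = 0.027778; with total 0.1984.
The posterior is then P(urn A | data) = 0.15121, P(urn B | data) = 0.47252, P(urn C | data) = 0.23626, P(urn D | data) = 0.14001.
So P(purple next | data) = Σ P(purple next | H) P(H | data) = (3/5)(0.15121) + (3/4)(0.47252) + (1/4)(0.23626) + (1/3)(0.14001) = 0.55085.

0.5509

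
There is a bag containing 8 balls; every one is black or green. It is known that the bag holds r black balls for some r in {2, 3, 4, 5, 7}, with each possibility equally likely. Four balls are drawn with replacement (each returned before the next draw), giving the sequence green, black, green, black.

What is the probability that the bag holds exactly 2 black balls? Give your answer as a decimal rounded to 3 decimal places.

0.160

Compute the likelihood of the observed sequence for each case: P(data | r = 2) = (6/8)(2/8)(6/8)(2/8) = 0.035156; P(data | r = 3) = (5/8)(3/8)(5/8)(3/8) = 0.054932; P(data | r = 4) = (4/8)(4/8)(4/8)(4/8) = 0.0625; P(data | r = 5) = (3/8)(5/8)(3/8)(5/8) = 0.054932; P(data | r = 7) = (1/8)(7/8)(1/8)(7/8) = 0.011963.
Multiplying each by its prior: 1/5 · 0.035156 = 0.0070313, 1/5 · 0.054932 = 0.010986, 1/5 · 0.0625 = 0.0125, 1/5 · 0.054932 = 0.010986, 1/5 · 0.011963 = 0.0023926; summing to 0.043896.
By Bayes' rule, P(r = 2 | data) = (0.0070313) / (0.043896) = 0.16018.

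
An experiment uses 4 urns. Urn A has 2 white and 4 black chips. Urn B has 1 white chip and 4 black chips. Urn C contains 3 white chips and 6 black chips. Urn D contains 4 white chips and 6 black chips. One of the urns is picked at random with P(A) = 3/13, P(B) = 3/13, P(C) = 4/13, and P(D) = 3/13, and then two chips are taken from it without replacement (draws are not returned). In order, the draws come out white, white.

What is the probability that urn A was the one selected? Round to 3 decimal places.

0.214

The likelihood of the observed sequence under each hypothesis: P(data | urn A) = (2/6)(1/5) = 1/15; P(data | urn B) = (1/5)(0/4) = 0; P(data | urn C) = (3/9)(2/8) = 1/12; P(data | urn D) = (4/10)(3/9) = 2/15.
Weighting by the prior gives 3/13 · 1/15 = 1/65, 3/13 · 0 = 0, 4/13 · 1/12 = 1/39, 3/13 · 2/15 = 2/65; with total 14/195.
So P(urn A | data) = (1/65) / (14/195) = 3/14.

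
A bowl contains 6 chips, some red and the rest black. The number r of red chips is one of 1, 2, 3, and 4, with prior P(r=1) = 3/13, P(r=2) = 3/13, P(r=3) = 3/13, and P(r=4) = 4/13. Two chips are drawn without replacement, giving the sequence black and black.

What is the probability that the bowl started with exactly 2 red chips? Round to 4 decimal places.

For each hypothesis, P(data | H) works out to: P(data | r = 1) = (5/6)(4/5) = 2/3; P(data | r = 2) = (4/6)(3/5) = 2/5; P(data | r = 3) = (3/6)(2/5) = 1/5; P(data | r = 4) = (2/6)(1/5) = 1/15.
Multiplying each by its prior: 3/13 · 2/3 = 2/13, 3/13 · 2/5 = 6/65, 3/13 · 1/5 = 3/65, 4/13 · 1/15 = 4/195; these sum to 61/195.
By Bayes' rule, P(r = 2 | data) = (6/65) / (61/195) = 18/61.

0.2951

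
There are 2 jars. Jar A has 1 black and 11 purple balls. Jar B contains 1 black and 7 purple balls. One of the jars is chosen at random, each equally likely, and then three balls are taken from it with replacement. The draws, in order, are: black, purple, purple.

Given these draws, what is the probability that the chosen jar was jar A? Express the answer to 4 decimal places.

0.4225

Compute the likelihood of the observed sequence for each case: P(data | jar A) = (1/12)(11/12)(11/12) = 0.070023; P(data | jar B) = (1/8)(7/8)(7/8) = 0.095703.
Multiplying each by its prior: 1/2 · 0.070023 = 0.035012, 1/2 · 0.095703 = 0.047852; summing to 0.082863.
Therefore the posterior P(jar A | data) = (0.035012) / (0.082863) = 0.42252.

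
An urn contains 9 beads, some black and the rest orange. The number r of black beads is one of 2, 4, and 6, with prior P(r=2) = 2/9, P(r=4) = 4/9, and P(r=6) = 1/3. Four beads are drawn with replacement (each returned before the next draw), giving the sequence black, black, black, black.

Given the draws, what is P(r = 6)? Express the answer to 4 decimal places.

0.7864

Under each hypothesis, the probability of the observed sequence is: P(data | r = 2) = (2/9)(2/9)(2/9)(2/9) = 0.0024387; P(data | r = 4) = (4/9)(4/9)(4/9)(4/9) = 0.039018; P(data | r = 6) = (6/9)(6/9)(6/9)(6/9) = 0.19753.
Weighting by the prior gives 2/9 · 0.0024387 = 0.00054192, 4/9 · 0.039018 = 0.017342, 1/3 · 0.19753 = 0.065844; with total 0.083727.
By Bayes' rule, P(r = 6 | data) = (0.065844) / (0.083727) = 0.78641.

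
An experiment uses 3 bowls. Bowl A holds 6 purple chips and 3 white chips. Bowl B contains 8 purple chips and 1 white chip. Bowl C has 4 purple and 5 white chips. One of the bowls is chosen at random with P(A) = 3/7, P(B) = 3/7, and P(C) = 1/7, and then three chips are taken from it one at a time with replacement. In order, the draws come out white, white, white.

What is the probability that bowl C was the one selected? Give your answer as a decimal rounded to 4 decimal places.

Under each hypothesis, the probability of the observed sequence is: P(data | bowl A) = (3/9)(3/9)(3/9) = 0.037037; P(data | bowl B) = (1/9)(1/9)(1/9) = 0.0013717; P(data | bowl C) = (5/9)(5/9)(5/9) = 0.17147.
Weighting by the prior gives 3/7 · 0.037037 = 0.015873, 3/7 · 0.0013717 = 0.00058789, 1/7 · 0.17147 = 0.024495; with total 0.040956.
Therefore the posterior P(bowl C | data) = (0.024495) / (0.040956) = 0.59809.

0.5981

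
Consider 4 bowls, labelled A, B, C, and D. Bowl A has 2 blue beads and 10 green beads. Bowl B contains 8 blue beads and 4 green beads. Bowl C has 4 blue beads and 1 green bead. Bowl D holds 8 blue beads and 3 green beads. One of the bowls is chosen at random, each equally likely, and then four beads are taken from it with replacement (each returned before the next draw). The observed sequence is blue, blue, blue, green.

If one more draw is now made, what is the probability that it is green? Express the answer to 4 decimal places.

0.2750

The likelihood of the observed sequence under each hypothesis: P(data | bowl A) = (2/12)(2/12)(2/12)(10/12) = 0.003858; P(data | bowl B) = (8/12)(8/12)(8/12)(4/12) = 0.098765; P(data | bowl C) = (4/5)(4/5)(4/5)(1/5) = 0.1024; P(data | bowl D) = (8/11)(8/11)(8/11)(3/11) = 0.10491.
The prior-weighted likelihoods are 1/4 · 0.003858 = 0.00096451, 1/4 · 0.098765 = 0.024691, 1/4 · 0.1024 = 0.0256, 1/4 · 0.10491 = 0.026228; with total 0.077484.
The posterior is then P(bowl A | data) = 0.012448, P(bowl B | data) = 0.31867, P(bowl C | data) = 0.33039, P(bowl D | data) = 0.33849.
Averaging over the posterior, P(green next | data) = (5/6)(0.012448) + (1/3)(0.31867) + (1/5)(0.33039) + (3/11)(0.33849) = 0.27499.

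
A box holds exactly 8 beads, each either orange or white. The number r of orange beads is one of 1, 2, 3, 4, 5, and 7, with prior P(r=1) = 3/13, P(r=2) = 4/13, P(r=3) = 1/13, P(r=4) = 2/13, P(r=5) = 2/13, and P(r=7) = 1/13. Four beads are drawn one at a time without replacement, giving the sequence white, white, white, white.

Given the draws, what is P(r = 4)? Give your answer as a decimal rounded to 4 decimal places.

0.0116

Compute the likelihood of the observed sequence for each case: P(data | r = 1) = (7/8)(6/7)(5/6)(4/5) = 1/2; P(data | r = 2) = (6/8)(5/7)(4/6)(3/5) = 3/14; P(data | r = 3) = (5/8)(4/7)(3/6)(2/5) = 1/14; P(data | r = 4) = (4/8)(3/7)(2/6)(1/5) = 1/70; P(data | r = 5) = (3/8)(2/7)(1/6)(0/5) = 0; P(data | r = 7) = (1/8)(0/7) = 0.
The prior-weighted likelihoods are 3/13 · 1/2 = 3/26, 4/13 · 3/14 = 6/91, 1/13 · 1/14 = 1/182, 2/13 · 1/70 = 1/455, 2/13 · 0 = 0, 1/13 · 0 = 0; with total 86/455.
So P(r = 4 | data) = (1/455) / (86/455) = 1/86.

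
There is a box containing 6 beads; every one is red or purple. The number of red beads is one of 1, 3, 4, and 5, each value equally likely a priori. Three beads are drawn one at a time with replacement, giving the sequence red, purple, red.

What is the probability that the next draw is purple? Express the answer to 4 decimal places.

The likelihood of the observed sequence under each hypothesis: P(data | r = 1) = (1/6)(5/6)(1/6) = 5/216; P(data | r = 3) = (3/6)(3/6)(3/6) = 1/8; P(data | r = 4) = (4/6)(2/6)(4/6) = 4/27; P(data | r = 5) = (5/6)(1/6)(5/6) = 25/216.
Multiplying each by its prior: 1/4 · 5/216 = 5/864, 1/4 · 1/8 = 1/32, 1/4 · 4/27 = 1/27, 1/4 · 25/216 = 25/864; these sum to 89/864.
The posterior is then P(r = 1 | data) = 5/89, P(r = 3 | data) = 27/89, P(r = 4 | data) = 32/89, P(r = 5 | data) = 25/89.
Averaging over the posterior, P(purple next | data) = (5/6)(5/89) + (1/2)(27/89) + (1/3)(32/89) + (1/6)(25/89) = 65/178.

0.3652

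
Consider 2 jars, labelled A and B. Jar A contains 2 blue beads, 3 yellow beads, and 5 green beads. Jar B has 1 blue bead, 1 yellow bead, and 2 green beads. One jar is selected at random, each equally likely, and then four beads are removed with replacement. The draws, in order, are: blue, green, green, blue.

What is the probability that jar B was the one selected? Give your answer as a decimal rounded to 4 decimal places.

0.6098

The likelihood of the observed sequence under each hypothesis: P(data | jar A) = (2/10)(5/10)(5/10)(2/10) = 0.01; P(data | jar B) = (1/4)(2/4)(2/4)(1/4) = 0.015625.
Weighting by the prior gives 1/2 · 0.01 = 0.005, 1/2 · 0.015625 = 0.0078125; summing to 0.012812.
So P(jar B | data) = (0.0078125) / (0.012812) = 0.60976.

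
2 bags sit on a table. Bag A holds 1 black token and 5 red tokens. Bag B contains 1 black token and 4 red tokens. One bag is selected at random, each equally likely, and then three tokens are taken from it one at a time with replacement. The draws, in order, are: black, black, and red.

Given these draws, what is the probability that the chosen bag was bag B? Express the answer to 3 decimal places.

For each hypothesis, P(data | H) works out to: P(data | bag A) = (1/6)(1/6)(5/6) = 0.023148; P(data | bag B) = (1/5)(1/5)(4/5) = 0.032.
Weighting by the prior gives 1/2 · 0.023148 = 0.011574, 1/2 · 0.032 = 0.016; summing to 0.027574.
Hence P(bag B | data) = (0.016) / (0.027574) = 0.58026.

0.580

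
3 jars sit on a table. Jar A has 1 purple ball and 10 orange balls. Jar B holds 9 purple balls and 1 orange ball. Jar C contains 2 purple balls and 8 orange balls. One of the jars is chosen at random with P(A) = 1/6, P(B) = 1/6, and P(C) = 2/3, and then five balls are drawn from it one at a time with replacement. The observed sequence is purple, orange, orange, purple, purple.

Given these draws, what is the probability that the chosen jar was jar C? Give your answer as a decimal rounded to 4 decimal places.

0.7214

The likelihood of the observed sequence under each hypothesis: P(data | jar A) = (1/11)(10/11)(10/11)(1/11)(1/11) = 0.00062092; P(data | jar B) = (9/10)(1/10)(1/10)(9/10)(9/10) = 0.00729; P(data | jar C) = (2/10)(8/10)(8/10)(2/10)(2/10) = 0.00512.
Weighting by the prior gives 1/6 · 0.00062092 = 0.00010349, 1/6 · 0.00729 = 0.001215, 2/3 · 0.00512 = 0.0034133; summing to 0.0047318.
Therefore the posterior P(jar C | data) = (0.0034133) / (0.0047318) = 0.72136.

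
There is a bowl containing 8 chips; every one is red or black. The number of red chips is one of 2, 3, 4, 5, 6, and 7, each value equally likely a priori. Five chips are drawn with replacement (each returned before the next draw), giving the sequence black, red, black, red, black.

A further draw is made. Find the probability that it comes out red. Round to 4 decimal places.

0.4548

The likelihood of the observed sequence under each hypothesis: P(data | r = 2) = (6/8)(2/8)(6/8)(2/8)(6/8) = 0.026367; P(data | r = 3) = (5/8)(3/8)(5/8)(3/8)(5/8) = 0.034332; P(data | r = 4) = (4/8)(4/8)(4/8)(4/8)(4/8) = 0.03125; P(data | r = 5) = (3/8)(5/8)(3/8)(5/8)(3/8) = 0.020599; P(data | r = 6) = (2/8)(6/8)(2/8)(6/8)(2/8) = 0.0087891; P(data | r = 7) = (1/8)(7/8)(1/8)(7/8)(1/8) = 0.0014954.
Weighting by the prior gives 1/6 · 0.026367 = 0.0043945, 1/6 · 0.034332 = 0.005722, 1/6 · 0.03125 = 0.0052083, 1/6 · 0.020599 = 0.0034332, 1/6 · 0.0087891 = 0.0014648, 1/6 · 0.0014954 = 0.00024923; summing to 0.020472.
Dividing through by the total gives posterior P(r = 2 | data) = 0.21466, P(r = 3 | data) = 0.2795, P(r = 4 | data) = 0.25441, P(r = 5 | data) = 0.1677, P(r = 6 | data) = 0.071553, P(r = 7 | data) = 0.012174.
The predictive probability is P(red next | data) = (1/4)(0.21466) + (3/8)(0.2795) + (1/2)(0.25441) + (5/8)(0.1677) + (3/4)(0.071553) + (7/8)(0.012174) = 0.45481.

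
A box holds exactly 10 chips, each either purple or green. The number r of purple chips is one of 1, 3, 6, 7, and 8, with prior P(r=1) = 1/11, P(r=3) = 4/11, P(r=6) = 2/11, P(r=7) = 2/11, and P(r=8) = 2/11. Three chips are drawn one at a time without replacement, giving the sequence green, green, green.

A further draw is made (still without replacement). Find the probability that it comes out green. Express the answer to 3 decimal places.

The likelihood of the observed sequence under each hypothesis: P(data | r = 1) = (9/10)(8/9)(7/8) = 7/10; P(data | r = 3) = (7/10)(6/9)(5/8) = 7/24; P(data | r = 6) = (4/10)(3/9)(2/8) = 1/30; P(data | r = 7) = (3/10)(2/9)(1/8) = 1/120; P(data | r = 8) = (2/10)(1/9)(0/8) = 0.
The prior-weighted likelihoods are 1/11 · 7/10 = 7/110, 4/11 · 7/24 = 7/66, 2/11 · 1/30 = 1/165, 2/11 · 1/120 = 1/660, 2/11 · 0 = 0; summing to 39/220.
The posterior is then P(r = 1 | data) = 14/39, P(r = 3 | data) = 70/117, P(r = 6 | data) = 4/117, P(r = 7 | data) = 1/117, P(r = 8 | data) = 0.
The predictive probability is P(green next | data) = (6/7)(14/39) + (4/7)(70/117) + (1/7)(4/117) + (0)(1/117) = 536/819.

0.654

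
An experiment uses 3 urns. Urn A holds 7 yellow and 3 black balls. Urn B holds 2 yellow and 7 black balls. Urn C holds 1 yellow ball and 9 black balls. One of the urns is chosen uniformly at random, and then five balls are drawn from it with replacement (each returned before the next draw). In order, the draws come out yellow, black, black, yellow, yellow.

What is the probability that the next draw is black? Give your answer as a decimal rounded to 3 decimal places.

Under each hypothesis, the probability of the observed sequence is: P(data | urn A) = (7/10)(3/10)(3/10)(7/10)(7/10) = 0.03087; P(data | urn B) = (2/9)(7/9)(7/9)(2/9)(2/9) = 0.0066386; P(data | urn C) = (1/10)(9/10)(9/10)(1/10)(1/10) = 0.00081.
The prior-weighted likelihoods are 1/3 · 0.03087 = 0.01029, 1/3 · 0.0066386 = 0.0022129, 1/3 · 0.00081 = 0.00027; with total 0.012773.
Normalising, the posterior is P(urn A | data) = 0.80561, P(urn B | data) = 0.17325, P(urn C | data) = 0.021139.
So P(black next | data) = Σ P(black next | H) P(H | data) = (3/10)(0.80561) + (7/9)(0.17325) + (9/10)(0.021139) = 0.39546.

0.395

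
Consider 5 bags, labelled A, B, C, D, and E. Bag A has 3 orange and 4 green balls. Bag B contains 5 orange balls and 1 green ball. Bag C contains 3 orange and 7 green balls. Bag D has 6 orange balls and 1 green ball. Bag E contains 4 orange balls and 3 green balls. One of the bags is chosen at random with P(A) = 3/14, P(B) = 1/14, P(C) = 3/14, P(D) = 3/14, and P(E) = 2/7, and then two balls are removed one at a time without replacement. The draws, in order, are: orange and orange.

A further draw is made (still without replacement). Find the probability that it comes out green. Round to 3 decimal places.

0.393

Compute the likelihood of the observed sequence for each case: P(data | bag A) = (3/7)(2/6) = 0.14286; P(data | bag B) = (5/6)(4/5) = 0.66667; P(data | bag C) = (3/10)(2/9) = 0.066667; P(data | bag D) = (6/7)(5/6) = 0.71429; P(data | bag E) = (4/7)(3/6) = 0.28571.
The prior-weighted likelihoods are 3/14 · 0.14286 = 0.030612, 1/14 · 0.66667 = 0.047619, 3/14 · 0.066667 = 0.014286, 3/14 · 0.71429 = 0.15306, 2/7 · 0.28571 = 0.081633; summing to 0.32721.
Dividing through by the total gives posterior P(bag A | data) = 0.093555, P(bag B | data) = 0.14553, P(bag C | data) = 0.043659, P(bag D | data) = 0.46778, P(bag E | data) = 0.24948.
Averaging over the posterior, P(green next | data) = (4/5)(0.093555) + (1/4)(0.14553) + (7/8)(0.043659) + (1/5)(0.46778) + (3/5)(0.24948) = 0.39267.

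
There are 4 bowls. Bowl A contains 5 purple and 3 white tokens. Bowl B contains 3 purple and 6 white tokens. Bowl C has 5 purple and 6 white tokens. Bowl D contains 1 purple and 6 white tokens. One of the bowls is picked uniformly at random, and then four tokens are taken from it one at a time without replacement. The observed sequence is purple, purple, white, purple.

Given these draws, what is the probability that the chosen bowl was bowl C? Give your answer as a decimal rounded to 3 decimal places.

For each hypothesis, P(data | H) works out to: P(data | bowl A) = (5/8)(4/7)(3/6)(3/5) = 3/28; P(data | bowl B) = (3/9)(2/8)(6/7)(1/6) = 1/84; P(data | bowl C) = (5/11)(4/10)(6/9)(3/8) = 1/22; P(data | bowl D) = (1/7)(0/6) = 0.
The prior-weighted likelihoods are 1/4 · 3/28 = 3/112, 1/4 · 1/84 = 1/336, 1/4 · 1/22 = 1/88, 1/4 · 0 = 0; with total 19/462.
By Bayes' rule, P(bowl C | data) = (1/88) / (19/462) = 21/76.

0.276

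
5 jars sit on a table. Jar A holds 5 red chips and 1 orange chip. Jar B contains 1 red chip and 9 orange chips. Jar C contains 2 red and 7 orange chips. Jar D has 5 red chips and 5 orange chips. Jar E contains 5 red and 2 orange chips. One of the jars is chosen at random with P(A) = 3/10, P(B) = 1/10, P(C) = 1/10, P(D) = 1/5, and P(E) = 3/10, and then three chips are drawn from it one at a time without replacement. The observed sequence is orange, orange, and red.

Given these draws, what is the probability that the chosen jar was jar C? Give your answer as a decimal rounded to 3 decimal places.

0.242

Under each hypothesis, the probability of the observed sequence is: P(data | jar A) = (1/6)(0/5) = 0; P(data | jar B) = (9/10)(8/9)(1/8) = 0.1; P(data | jar C) = (7/9)(6/8)(2/7) = 0.16667; P(data | jar D) = (5/10)(4/9)(5/8) = 0.13889; P(data | jar E) = (2/7)(1/6)(5/5) = 0.047619.
Weighting by the prior gives 3/10 · 0 = 0, 1/10 · 0.1 = 0.01, 1/10 · 0.16667 = 0.016667, 1/5 · 0.13889 = 0.027778, 3/10 · 0.047619 = 0.014286; with total 0.06873.
Hence P(jar C | data) = (0.016667) / (0.06873) = 0.24249.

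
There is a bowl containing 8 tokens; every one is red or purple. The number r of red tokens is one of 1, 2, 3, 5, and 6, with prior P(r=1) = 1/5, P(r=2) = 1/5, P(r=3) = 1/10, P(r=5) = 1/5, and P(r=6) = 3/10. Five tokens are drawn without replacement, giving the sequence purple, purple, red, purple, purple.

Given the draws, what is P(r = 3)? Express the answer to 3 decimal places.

Under each hypothesis, the probability of the observed sequence is: P(data | r = 1) = (7/8)(6/7)(1/6)(5/5)(4/4) = 1/8; P(data | r = 2) = (6/8)(5/7)(2/6)(4/5)(3/4) = 3/28; P(data | r = 3) = (5/8)(4/7)(3/6)(3/5)(2/4) = 3/56; P(data | r = 5) = (3/8)(2/7)(5/6)(1/5)(0/4) = 0; P(data | r = 6) = (2/8)(1/7)(6/6)(0/5) = 0.
The prior-weighted likelihoods are 1/5 · 1/8 = 1/40, 1/5 · 3/28 = 3/140, 1/10 · 3/56 = 3/560, 1/5 · 0 = 0, 3/10 · 0 = 0; summing to 29/560.
Therefore the posterior P(r = 3 | data) = (3/560) / (29/560) = 3/29.

0.103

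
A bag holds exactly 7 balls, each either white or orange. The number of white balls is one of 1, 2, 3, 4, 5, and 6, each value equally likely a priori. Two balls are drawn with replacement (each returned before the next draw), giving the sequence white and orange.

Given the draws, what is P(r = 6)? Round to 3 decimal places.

0.107

The likelihood of the observed sequence under each hypothesis: P(data | r = 1) = (1/7)(6/7) = 6/49; P(data | r = 2) = (2/7)(5/7) = 10/49; P(data | r = 3) = (3/7)(4/7) = 12/49; P(data | r = 4) = (4/7)(3/7) = 12/49; P(data | r = 5) = (5/7)(2/7) = 10/49; P(data | r = 6) = (6/7)(1/7) = 6/49.
Multiplying each by its prior: 1/6 · 6/49 = 1/49, 1/6 · 10/49 = 5/147, 1/6 · 12/49 = 2/49, 1/6 · 12/49 = 2/49, 1/6 · 10/49 = 5/147, 1/6 · 6/49 = 1/49; summing to 4/21.
Hence P(r = 6 | data) = (1/49) / (4/21) = 3/28.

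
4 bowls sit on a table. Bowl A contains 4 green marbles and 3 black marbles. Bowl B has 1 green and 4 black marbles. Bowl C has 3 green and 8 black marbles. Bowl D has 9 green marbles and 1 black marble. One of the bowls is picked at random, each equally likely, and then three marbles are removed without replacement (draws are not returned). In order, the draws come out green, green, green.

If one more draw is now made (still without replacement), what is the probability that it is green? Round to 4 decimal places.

Compute the likelihood of the observed sequence for each case: P(data | bowl A) = (4/7)(3/6)(2/5) = 0.11429; P(data | bowl B) = (1/5)(0/4) = 0; P(data | bowl C) = (3/11)(2/10)(1/9) = 0.0060606; P(data | bowl D) = (9/10)(8/9)(7/8) = 0.7.
The prior-weighted likelihoods are 1/4 · 0.11429 = 0.028571, 1/4 · 0 = 0, 1/4 · 0.0060606 = 0.0015152, 1/4 · 0.7 = 0.175; with total 0.20509.
The posterior is then P(bowl A | data) = 0.13931, P(bowl B | data) = 0, P(bowl C | data) = 0.0073879, P(bowl D | data) = 0.8533.
So P(green next | data) = Σ P(green next | H) P(H | data) = (1/4)(0.13931) + (0)(0.0073879) + (6/7)(0.8533) = 0.76623.

0.7662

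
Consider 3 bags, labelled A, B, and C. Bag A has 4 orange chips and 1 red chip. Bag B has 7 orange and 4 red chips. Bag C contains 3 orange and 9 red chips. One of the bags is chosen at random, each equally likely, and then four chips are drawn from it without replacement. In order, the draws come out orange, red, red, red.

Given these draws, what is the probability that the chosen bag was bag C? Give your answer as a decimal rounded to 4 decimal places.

Under each hypothesis, the probability of the observed sequence is: P(data | bag A) = (4/5)(1/4)(0/3) = 0; P(data | bag B) = (7/11)(4/10)(3/9)(2/8) = 7/330; P(data | bag C) = (3/12)(9/11)(8/10)(7/9) = 7/55.
Multiplying each by its prior: 1/3 · 0 = 0, 1/3 · 7/330 = 7/990, 1/3 · 7/55 = 7/165; with total 49/990.
So P(bag C | data) = (7/165) / (49/990) = 6/7.

0.8571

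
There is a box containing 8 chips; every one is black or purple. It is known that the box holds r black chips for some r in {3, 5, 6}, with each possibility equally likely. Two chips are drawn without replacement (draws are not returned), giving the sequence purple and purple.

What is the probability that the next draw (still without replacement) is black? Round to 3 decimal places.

For each hypothesis, P(data | H) works out to: P(data | r = 3) = (5/8)(4/7) = 5/14; P(data | r = 5) = (3/8)(2/7) = 3/28; P(data | r = 6) = (2/8)(1/7) = 1/28.
The prior-weighted likelihoods are 1/3 · 5/14 = 5/42, 1/3 · 3/28 = 1/28, 1/3 · 1/28 = 1/84; these sum to 1/6.
Dividing through by the total gives posterior P(r = 3 | data) = 5/7, P(r = 5 | data) = 3/14, P(r = 6 | data) = 1/14.
The predictive probability is P(black next | data) = (1/2)(5/7) + (5/6)(3/14) + (1)(1/14) = 17/28.

0.607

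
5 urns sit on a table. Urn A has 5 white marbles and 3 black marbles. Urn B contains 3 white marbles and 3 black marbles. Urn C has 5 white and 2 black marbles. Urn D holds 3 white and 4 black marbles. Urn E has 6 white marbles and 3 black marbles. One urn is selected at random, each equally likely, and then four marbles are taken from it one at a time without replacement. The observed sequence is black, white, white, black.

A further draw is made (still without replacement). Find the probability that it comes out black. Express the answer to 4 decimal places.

For each hypothesis, P(data | H) works out to: P(data | urn A) = (3/8)(5/7)(4/6)(2/5) = 1/14; P(data | urn B) = (3/6)(3/5)(2/4)(2/3) = 1/10; P(data | urn C) = (2/7)(5/6)(4/5)(1/4) = 1/21; P(data | urn D) = (4/7)(3/6)(2/5)(3/4) = 3/35; P(data | urn E) = (3/9)(6/8)(5/7)(2/6) = 5/84.
Multiplying each by its prior: 1/5 · 1/14 = 1/70, 1/5 · 1/10 = 1/50, 1/5 · 1/21 = 1/105, 1/5 · 3/35 = 3/175, 1/5 · 5/84 = 1/84; with total 51/700.
Dividing through by the total gives posterior P(urn A | data) = 10/51, P(urn B | data) = 14/51, P(urn C | data) = 20/153, P(urn D | data) = 4/17, P(urn E | data) = 25/153.
Averaging over the posterior, P(black next | data) = (1/4)(10/51) + (1/2)(14/51) + (0)(20/153) + (2/3)(4/17) + (1/5)(25/153) = 115/306.

0.3758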